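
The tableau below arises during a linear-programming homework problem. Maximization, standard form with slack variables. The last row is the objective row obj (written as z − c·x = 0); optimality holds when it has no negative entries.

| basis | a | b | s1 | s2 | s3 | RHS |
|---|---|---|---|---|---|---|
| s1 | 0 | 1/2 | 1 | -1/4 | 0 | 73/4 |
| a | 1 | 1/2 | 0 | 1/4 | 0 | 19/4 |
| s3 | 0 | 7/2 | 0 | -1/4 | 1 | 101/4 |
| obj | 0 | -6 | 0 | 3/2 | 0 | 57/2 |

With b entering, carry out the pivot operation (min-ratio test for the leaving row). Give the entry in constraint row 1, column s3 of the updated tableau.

Ratio test on column b — row 1: (73/4)/(1/2) = 73/2; row 2: (19/4)/(1/2) = 19/2; row 3: (101/4)/(7/2) = 101/14. Minimum is 101/14 at row 3 (s3 leaves); pivot element 7/2.
Divide row 3 by 7/2; eliminate column b from the other rows.
Row 1 update in column s3: 0 − (1/2)·(2/7) = -1/7.

-1/7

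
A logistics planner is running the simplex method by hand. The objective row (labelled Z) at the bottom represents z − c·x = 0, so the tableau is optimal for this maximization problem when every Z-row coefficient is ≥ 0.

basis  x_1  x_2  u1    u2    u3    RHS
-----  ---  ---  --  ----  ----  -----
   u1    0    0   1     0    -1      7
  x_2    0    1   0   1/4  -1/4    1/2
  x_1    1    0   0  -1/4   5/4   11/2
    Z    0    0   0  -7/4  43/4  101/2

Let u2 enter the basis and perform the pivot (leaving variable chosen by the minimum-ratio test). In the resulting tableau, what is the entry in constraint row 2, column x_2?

Ratio test on column u2 — row 1: entry 0 ≤ 0; row 2: (1/2)/(1/4) = 2; row 3: entry -1/4 ≤ 0. Minimum is 2 at row 2 (x_2 leaves); pivot element 1/4.
Divide row 2 by 1/4; eliminate column u2 from the other rows.
In the new row 2, the x_2 entry is the old entry divided by the pivot: 1/(1/4) = 4.

4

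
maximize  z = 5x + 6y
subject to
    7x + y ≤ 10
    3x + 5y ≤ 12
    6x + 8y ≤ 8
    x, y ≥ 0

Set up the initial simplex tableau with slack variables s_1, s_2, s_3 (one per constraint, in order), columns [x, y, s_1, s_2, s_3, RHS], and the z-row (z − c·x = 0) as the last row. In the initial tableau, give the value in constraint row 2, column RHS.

The RHS of constraint 2 is b_2 = 12.

12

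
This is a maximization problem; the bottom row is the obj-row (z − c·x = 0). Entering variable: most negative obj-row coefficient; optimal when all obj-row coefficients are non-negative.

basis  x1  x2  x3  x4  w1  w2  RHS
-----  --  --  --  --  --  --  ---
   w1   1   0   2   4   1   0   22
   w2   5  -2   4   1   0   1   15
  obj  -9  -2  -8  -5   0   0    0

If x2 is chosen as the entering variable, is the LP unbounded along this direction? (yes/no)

Every constraint-row entry in column x2 is ≤ 0, so increasing x2 is unbounded.

yes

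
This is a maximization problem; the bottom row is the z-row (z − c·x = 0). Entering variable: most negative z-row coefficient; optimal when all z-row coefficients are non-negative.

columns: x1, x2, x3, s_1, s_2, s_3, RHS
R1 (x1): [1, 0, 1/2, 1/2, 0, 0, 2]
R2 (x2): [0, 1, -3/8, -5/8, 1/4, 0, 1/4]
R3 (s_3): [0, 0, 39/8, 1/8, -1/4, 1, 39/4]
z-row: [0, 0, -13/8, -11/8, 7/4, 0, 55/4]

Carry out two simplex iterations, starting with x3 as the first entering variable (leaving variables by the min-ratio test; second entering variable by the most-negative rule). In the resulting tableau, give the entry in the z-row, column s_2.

33/19

Ratio test on column x3 — row 1: 2/(1/2) = 4; row 2: entry -3/8 ≤ 0; row 3: (39/4)/(39/8) = 2. Minimum is 2 at row 3 (s_3 leaves); pivot element 39/8.
Divide row 3 by 39/8; eliminate column x3 from the other rows.
Second iteration: most negative z-row entry is -4/3 in column s_1, so s_1 enters.
Ratio test on column s_1 — row 1: 1/(19/39) = 39/19; row 2: entry -8/13 ≤ 0; row 3: 2/(1/39) = 78. Minimum is 39/19 at row 1 (x1 leaves); pivot element 19/39.
Divide row 1 by 19/39; eliminate column s_1 from the other rows.
After both pivots, the entry at the z-row, column s_2 is 33/19.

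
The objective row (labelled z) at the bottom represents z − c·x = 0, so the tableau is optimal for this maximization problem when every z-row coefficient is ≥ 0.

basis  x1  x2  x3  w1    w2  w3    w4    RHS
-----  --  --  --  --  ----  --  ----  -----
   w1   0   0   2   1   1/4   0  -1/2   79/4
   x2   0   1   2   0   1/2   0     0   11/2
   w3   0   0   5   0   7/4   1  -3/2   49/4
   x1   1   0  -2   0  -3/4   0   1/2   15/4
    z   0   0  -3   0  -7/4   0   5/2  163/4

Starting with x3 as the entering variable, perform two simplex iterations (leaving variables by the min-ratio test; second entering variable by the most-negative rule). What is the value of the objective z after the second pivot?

53

Ratio test on column x3 — row 1: (79/4)/2 = 79/8; row 2: (11/2)/2 = 11/4; row 3: (49/4)/5 = 49/20; row 4: entry -2 ≤ 0. Minimum is 49/20 at row 3 (w3 leaves); pivot element 5.
Pivot on row 3; the z-row RHS becomes 163/4 − (-3)·(49/20) = 481/10.
Next entering variable (most negative z-row entry -7/10): w2.
Ratio test on column w2 — row 1: entry -9/20 ≤ 0; row 2: entry -1/5 ≤ 0; row 3: (49/20)/(7/20) = 7; row 4: entry -1/20 ≤ 0. Minimum is 7 at row 3 (x3 leaves); pivot element 7/20.
After the second pivot the z-row RHS is 481/10 − (-7/10)·7 = 53.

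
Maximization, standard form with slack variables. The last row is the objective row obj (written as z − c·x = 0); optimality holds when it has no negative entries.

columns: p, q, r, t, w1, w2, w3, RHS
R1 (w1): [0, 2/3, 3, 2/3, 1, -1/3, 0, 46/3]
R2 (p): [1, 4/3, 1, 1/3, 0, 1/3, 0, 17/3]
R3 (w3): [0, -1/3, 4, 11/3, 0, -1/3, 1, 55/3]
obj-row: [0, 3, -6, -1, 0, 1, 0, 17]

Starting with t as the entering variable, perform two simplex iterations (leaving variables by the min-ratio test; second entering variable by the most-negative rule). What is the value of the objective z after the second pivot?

89/2

Ratio test on column t — row 1: (46/3)/(2/3) = 23; row 2: (17/3)/(1/3) = 17; row 3: (55/3)/(11/3) = 5. Minimum is 5 at row 3 (w3 leaves); pivot element 11/3.
Pivot on row 3; the obj-row RHS becomes 17 − (-1)·5 = 22.
Next entering variable (most negative obj-row entry -54/11): r.
Ratio test on column r — row 1: 12/(25/11) = 132/25; row 2: 4/(7/11) = 44/7; row 3: 5/(12/11) = 55/12. Minimum is 55/12 at row 3 (t leaves); pivot element 12/11.
After the second pivot the obj-row RHS is 22 − (-54/11)·(55/12) = 89/2.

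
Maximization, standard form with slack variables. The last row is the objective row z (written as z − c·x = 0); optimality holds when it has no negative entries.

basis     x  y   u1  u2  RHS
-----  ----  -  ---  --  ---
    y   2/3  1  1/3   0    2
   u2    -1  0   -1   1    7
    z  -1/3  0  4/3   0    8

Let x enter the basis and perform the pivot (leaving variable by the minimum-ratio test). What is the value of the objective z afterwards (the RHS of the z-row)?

Ratio test on column x — row 1: 2/(2/3) = 3; row 2: entry -1 ≤ 0. Minimum is 3 at row 1 (y leaves); pivot element 2/3.
Pivot on row 1; the z-row RHS becomes 8 − (-1/3)·3 = 9.

9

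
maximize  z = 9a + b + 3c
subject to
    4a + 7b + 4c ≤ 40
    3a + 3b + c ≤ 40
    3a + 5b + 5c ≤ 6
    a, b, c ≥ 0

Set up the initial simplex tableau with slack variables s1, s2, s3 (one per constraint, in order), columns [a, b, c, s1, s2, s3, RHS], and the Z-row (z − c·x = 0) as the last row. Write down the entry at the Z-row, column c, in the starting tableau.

The Z-row carries the negated objective coefficients: the c entry is -3.

-3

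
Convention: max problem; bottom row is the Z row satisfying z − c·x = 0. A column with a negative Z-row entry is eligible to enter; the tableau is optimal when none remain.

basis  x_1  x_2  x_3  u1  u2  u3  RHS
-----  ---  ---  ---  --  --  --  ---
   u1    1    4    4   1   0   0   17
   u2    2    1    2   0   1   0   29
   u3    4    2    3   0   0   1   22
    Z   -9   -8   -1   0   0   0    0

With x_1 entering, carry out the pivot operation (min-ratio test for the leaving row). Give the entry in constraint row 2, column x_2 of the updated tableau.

Ratio test on column x_1 — row 1: 17/1 = 17; row 2: 29/2 = 29/2; row 3: 22/4 = 11/2. Minimum is 11/2 at row 3 (u3 leaves); pivot element 4.
Divide row 3 by 4; eliminate column x_1 from the other rows.
Row 2 update in column x_2: 1 − 2·(1/2) = 0.

0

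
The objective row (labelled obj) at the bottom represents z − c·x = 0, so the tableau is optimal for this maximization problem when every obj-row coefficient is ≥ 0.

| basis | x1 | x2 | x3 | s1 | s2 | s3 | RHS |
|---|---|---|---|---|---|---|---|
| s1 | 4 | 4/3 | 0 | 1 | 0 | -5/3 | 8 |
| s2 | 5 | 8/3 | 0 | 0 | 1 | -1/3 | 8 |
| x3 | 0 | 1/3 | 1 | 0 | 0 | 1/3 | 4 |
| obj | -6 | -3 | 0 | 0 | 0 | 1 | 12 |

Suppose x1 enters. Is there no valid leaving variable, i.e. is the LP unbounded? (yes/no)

no

Column x1 has positive entries in row(s) 1, 2, so the ratio test bounds it — not unbounded.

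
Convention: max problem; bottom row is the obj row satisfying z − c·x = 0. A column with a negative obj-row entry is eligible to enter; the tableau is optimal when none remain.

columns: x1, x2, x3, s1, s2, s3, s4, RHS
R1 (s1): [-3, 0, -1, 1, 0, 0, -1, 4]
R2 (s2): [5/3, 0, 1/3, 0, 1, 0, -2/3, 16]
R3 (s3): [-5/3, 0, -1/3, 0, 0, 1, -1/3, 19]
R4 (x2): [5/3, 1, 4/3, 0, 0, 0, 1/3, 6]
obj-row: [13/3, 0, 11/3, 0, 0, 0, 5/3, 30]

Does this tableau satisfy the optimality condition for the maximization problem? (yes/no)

Every obj-row coefficient is ≥ 0, so the tableau is optimal.

yes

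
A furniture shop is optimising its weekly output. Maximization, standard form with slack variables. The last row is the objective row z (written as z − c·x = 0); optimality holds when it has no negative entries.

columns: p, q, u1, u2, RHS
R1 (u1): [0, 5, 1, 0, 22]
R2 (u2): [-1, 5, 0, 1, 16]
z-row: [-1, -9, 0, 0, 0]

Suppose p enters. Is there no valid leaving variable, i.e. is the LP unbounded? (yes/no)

Every constraint-row entry in column p is ≤ 0, so increasing p is unbounded.

yes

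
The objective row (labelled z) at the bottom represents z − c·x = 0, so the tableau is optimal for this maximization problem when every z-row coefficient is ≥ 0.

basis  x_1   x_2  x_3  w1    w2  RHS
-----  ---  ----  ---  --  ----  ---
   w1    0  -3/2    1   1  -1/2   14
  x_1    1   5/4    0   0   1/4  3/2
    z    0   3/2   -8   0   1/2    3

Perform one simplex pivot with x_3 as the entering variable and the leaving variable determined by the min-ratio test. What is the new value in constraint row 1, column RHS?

Ratio test on column x_3 — row 1: 14/1 = 14; row 2: entry 0 ≤ 0. Minimum is 14 at row 1 (w1 leaves); pivot element 1.
Divide row 1 by 1; eliminate column x_3 from the other rows.
In the new row 1, the RHS entry is the old entry divided by the pivot: 14/1 = 14.

14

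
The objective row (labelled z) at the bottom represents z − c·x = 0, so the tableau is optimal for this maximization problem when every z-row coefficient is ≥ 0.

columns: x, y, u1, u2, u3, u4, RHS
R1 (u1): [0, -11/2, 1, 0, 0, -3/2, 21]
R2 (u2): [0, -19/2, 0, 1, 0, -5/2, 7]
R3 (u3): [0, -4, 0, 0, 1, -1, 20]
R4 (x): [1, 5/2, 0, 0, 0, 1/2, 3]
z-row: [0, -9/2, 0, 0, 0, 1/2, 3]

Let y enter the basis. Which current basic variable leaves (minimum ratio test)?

x

Column y entries and ratios — u1: -11/2 ≤ 0, skip; u2: -19/2 ≤ 0, skip; u3: -4 ≤ 0, skip; x: 3/(5/2) = 6/5.
Smallest ratio is 6/5 in the row of x, so x leaves.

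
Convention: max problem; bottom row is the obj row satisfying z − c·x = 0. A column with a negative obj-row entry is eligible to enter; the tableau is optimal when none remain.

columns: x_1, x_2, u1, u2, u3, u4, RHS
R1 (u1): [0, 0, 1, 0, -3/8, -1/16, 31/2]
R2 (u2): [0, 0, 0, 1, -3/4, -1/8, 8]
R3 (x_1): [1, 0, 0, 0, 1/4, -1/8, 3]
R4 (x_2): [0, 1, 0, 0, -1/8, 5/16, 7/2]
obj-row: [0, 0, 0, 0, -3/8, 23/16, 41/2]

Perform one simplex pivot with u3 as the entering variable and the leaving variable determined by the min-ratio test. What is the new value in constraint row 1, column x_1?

Ratio test on column u3 — row 1: entry -3/8 ≤ 0; row 2: entry -3/4 ≤ 0; row 3: 3/(1/4) = 12; row 4: entry -1/8 ≤ 0. Minimum is 12 at row 3 (x_1 leaves); pivot element 1/4.
Divide row 3 by 1/4; eliminate column u3 from the other rows.
Row 1 update in column x_1: 0 − (-3/8)·4 = 3/2.

3/2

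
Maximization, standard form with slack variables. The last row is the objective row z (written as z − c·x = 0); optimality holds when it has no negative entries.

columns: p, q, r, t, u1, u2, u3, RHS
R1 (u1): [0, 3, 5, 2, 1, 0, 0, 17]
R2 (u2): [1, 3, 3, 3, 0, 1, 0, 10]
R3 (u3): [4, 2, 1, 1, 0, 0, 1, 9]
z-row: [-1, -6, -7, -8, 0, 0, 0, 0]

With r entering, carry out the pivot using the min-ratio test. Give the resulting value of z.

Ratio test on column r — row 1: 17/5 = 17/5; row 2: 10/3 = 10/3; row 3: 9/1 = 9. Minimum is 10/3 at row 2 (u2 leaves); pivot element 3.
Pivot on row 2; the z-row RHS becomes 0 − (-7)·(10/3) = 70/3.

70/3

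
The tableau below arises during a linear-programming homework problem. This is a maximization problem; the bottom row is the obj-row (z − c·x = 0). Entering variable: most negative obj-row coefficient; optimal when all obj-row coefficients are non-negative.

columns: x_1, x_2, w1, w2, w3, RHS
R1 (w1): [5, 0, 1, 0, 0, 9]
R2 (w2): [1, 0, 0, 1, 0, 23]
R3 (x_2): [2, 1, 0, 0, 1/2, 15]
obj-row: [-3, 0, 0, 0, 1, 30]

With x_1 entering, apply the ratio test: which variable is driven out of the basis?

w1

Column x_1 entries and ratios — w1: 9/5 = 9/5; w2: 23/1 = 23; x_2: 15/2 = 15/2.
Smallest ratio is 9/5 in the row of w1, so w1 leaves.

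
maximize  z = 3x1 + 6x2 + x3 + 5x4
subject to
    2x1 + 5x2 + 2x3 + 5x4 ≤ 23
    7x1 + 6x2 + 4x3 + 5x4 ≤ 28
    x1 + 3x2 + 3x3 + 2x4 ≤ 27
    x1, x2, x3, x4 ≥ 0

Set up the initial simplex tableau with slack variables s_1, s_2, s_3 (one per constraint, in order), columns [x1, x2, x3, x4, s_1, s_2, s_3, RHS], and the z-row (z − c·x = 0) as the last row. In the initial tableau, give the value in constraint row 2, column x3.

Constraint 2 has coefficient 4 on x3.

4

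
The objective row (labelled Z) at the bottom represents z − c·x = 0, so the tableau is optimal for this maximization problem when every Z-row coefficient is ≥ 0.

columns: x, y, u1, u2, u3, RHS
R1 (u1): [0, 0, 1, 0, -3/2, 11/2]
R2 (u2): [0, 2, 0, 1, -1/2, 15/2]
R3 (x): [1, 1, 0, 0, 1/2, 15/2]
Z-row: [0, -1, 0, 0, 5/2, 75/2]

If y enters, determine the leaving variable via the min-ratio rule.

u2

Column y entries and ratios — u1: 0 ≤ 0, skip; u2: (15/2)/2 = 15/4; x: (15/2)/1 = 15/2.
Smallest ratio is 15/4 in the row of u2, so u2 leaves.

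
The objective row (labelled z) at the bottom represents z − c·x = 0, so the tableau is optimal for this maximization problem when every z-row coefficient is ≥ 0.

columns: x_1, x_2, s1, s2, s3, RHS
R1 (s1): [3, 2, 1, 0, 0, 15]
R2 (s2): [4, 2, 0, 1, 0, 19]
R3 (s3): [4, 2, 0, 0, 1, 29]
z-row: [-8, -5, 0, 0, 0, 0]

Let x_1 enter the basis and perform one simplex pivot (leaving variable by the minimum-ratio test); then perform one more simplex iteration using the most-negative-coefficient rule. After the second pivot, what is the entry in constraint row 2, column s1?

Ratio test on column x_1 — row 1: 15/3 = 5; row 2: 19/4 = 19/4; row 3: 29/4 = 29/4. Minimum is 19/4 at row 2 (s2 leaves); pivot element 4.
Divide row 2 by 4; eliminate column x_1 from the other rows.
Second iteration: most negative z-row entry is -1 in column x_2, so x_2 enters.
Ratio test on column x_2 — row 1: (3/4)/(1/2) = 3/2; row 2: (19/4)/(1/2) = 19/2; row 3: entry 0 ≤ 0. Minimum is 3/2 at row 1 (s1 leaves); pivot element 1/2.
Divide row 1 by 1/2; eliminate column x_2 from the other rows.
After both pivots, the entry at constraint row 2, column s1 is -1.

-1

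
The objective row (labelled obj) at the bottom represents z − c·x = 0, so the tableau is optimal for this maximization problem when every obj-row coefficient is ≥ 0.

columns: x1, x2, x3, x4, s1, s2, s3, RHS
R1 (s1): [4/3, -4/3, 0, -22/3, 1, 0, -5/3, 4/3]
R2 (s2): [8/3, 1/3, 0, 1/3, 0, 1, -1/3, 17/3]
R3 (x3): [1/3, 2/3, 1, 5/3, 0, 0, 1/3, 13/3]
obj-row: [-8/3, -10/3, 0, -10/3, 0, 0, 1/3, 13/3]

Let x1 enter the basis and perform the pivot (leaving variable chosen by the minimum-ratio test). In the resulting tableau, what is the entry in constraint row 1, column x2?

Ratio test on column x1 — row 1: (4/3)/(4/3) = 1; row 2: (17/3)/(8/3) = 17/8; row 3: (13/3)/(1/3) = 13. Minimum is 1 at row 1 (s1 leaves); pivot element 4/3.
Divide row 1 by 4/3; eliminate column x1 from the other rows.
In the new row 1, the x2 entry is the old entry divided by the pivot: (-4/3)/(4/3) = -1.

-1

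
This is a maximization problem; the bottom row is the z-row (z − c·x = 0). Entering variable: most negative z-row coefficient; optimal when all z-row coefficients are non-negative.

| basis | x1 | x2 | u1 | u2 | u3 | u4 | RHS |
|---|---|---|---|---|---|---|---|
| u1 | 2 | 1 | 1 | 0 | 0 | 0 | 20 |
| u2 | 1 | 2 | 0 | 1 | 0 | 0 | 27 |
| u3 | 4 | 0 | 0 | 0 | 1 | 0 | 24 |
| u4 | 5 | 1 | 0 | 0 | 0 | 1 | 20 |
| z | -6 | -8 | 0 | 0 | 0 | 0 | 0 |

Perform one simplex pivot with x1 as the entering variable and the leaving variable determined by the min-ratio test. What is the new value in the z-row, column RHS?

24

Ratio test on column x1 — row 1: 20/2 = 10; row 2: 27/1 = 27; row 3: 24/4 = 6; row 4: 20/5 = 4. Minimum is 4 at row 4 (u4 leaves); pivot element 5.
Divide row 4 by 5; eliminate column x1 from the other rows.
z-row update in column RHS: 0 − (-6)·4 = 24.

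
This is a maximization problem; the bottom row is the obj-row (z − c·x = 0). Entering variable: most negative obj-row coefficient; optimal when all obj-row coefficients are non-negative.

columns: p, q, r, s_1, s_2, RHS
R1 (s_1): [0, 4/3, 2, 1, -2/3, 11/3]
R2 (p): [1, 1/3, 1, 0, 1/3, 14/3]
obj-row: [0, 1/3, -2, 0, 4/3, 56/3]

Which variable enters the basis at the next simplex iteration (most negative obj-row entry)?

r

Negative obj-row entries: r: -2.
The most negative is -2 in column r, so r enters.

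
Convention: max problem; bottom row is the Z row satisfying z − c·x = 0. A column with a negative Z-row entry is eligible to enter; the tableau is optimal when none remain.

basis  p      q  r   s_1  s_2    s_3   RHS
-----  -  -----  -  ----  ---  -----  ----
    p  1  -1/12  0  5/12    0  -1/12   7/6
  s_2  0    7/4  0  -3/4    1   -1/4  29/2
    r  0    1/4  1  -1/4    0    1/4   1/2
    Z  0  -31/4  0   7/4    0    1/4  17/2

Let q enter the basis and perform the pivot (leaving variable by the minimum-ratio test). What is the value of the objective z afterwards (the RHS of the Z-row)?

24

Ratio test on column q — row 1: entry -1/12 ≤ 0; row 2: (29/2)/(7/4) = 58/7; row 3: (1/2)/(1/4) = 2. Minimum is 2 at row 3 (r leaves); pivot element 1/4.
Pivot on row 3; the Z-row RHS becomes 17/2 − (-31/4)·2 = 24.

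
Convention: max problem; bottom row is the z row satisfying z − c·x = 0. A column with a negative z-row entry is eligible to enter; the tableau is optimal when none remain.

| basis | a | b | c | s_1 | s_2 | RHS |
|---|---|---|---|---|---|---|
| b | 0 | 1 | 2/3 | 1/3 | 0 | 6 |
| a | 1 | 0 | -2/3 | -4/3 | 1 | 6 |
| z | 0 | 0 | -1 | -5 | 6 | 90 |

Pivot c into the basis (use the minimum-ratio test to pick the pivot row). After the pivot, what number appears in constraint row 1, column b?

3/2

Ratio test on column c — row 1: 6/(2/3) = 9; row 2: entry -2/3 ≤ 0. Minimum is 9 at row 1 (b leaves); pivot element 2/3.
Divide row 1 by 2/3; eliminate column c from the other rows.
In the new row 1, the b entry is the old entry divided by the pivot: 1/(2/3) = 3/2.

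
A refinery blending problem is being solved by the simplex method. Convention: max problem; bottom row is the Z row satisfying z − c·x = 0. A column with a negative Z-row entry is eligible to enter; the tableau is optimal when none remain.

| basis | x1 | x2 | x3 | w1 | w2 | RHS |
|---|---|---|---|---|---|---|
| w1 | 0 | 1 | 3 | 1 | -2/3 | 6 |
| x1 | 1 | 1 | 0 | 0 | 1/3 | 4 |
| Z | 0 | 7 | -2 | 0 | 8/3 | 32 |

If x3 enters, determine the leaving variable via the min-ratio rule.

w1

Column x3 entries and ratios — w1: 6/3 = 2; x1: 0 ≤ 0, skip.
Smallest ratio is 2 in the row of w1, so w1 leaves.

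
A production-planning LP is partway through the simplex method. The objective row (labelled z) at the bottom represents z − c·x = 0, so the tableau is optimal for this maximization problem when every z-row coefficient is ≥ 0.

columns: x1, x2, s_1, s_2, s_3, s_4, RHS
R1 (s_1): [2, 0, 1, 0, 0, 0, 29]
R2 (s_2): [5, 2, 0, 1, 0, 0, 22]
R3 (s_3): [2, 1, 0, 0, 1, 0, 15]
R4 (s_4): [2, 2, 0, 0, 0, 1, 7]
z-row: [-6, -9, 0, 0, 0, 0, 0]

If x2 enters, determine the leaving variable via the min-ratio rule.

s_4

Column x2 entries and ratios — s_1: 0 ≤ 0, skip; s_2: 22/2 = 11; s_3: 15/1 = 15; s_4: 7/2 = 7/2.
Smallest ratio is 7/2 in the row of s_4, so s_4 leaves.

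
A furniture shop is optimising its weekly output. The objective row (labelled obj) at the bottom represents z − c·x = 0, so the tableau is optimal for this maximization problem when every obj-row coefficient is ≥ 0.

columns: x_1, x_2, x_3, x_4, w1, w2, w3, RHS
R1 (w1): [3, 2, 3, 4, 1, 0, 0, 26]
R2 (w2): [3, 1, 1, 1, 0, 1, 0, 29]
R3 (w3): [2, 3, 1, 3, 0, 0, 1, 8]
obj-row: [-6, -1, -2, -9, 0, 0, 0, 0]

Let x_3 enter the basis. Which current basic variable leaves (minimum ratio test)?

Column x_3 entries and ratios — w1: 26/3 = 26/3; w2: 29/1 = 29; w3: 8/1 = 8.
Smallest ratio is 8 in the row of w3, so w3 leaves.

w3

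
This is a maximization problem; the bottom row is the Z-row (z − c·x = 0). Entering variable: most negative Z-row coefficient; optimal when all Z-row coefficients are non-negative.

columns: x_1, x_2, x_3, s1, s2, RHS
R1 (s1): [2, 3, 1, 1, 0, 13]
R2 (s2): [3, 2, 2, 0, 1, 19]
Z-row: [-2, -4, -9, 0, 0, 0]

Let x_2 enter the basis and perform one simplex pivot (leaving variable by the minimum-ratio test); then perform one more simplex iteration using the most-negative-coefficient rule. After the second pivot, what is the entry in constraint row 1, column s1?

1/2

Ratio test on column x_2 — row 1: 13/3 = 13/3; row 2: 19/2 = 19/2. Minimum is 13/3 at row 1 (s1 leaves); pivot element 3.
Divide row 1 by 3; eliminate column x_2 from the other rows.
Second iteration: most negative Z-row entry is -23/3 in column x_3, so x_3 enters.
Ratio test on column x_3 — row 1: (13/3)/(1/3) = 13; row 2: (31/3)/(4/3) = 31/4. Minimum is 31/4 at row 2 (s2 leaves); pivot element 4/3.
Divide row 2 by 4/3; eliminate column x_3 from the other rows.
After both pivots, the entry at constraint row 1, column s1 is 1/2.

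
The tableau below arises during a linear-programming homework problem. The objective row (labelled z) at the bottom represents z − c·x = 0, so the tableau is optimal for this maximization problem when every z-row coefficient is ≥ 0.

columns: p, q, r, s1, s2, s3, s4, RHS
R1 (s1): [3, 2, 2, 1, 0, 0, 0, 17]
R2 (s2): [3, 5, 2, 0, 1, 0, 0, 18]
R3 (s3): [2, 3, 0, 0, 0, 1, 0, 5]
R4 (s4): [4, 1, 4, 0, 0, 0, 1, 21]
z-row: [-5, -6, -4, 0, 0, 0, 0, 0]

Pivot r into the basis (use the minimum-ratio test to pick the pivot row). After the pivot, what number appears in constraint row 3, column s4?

0

Ratio test on column r — row 1: 17/2 = 17/2; row 2: 18/2 = 9; row 3: entry 0 ≤ 0; row 4: 21/4 = 21/4. Minimum is 21/4 at row 4 (s4 leaves); pivot element 4.
Divide row 4 by 4; eliminate column r from the other rows.
Row 3 update in column s4: 0 − 0·(1/4) = 0.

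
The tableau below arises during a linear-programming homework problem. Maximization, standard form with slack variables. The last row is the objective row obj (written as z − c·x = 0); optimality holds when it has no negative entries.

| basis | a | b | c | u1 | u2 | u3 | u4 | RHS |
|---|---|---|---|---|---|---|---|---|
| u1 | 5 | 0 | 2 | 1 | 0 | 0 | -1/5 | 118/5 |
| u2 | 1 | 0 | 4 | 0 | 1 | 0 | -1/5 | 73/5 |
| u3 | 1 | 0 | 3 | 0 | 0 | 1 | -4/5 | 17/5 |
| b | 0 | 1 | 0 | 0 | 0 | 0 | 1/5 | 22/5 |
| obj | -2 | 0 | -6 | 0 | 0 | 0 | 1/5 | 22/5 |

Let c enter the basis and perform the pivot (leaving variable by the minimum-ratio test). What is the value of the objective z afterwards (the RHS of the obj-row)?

56/5

Ratio test on column c — row 1: (118/5)/2 = 59/5; row 2: (73/5)/4 = 73/20; row 3: (17/5)/3 = 17/15; row 4: entry 0 ≤ 0. Minimum is 17/15 at row 3 (u3 leaves); pivot element 3.
Pivot on row 3; the obj-row RHS becomes 22/5 − (-6)·(17/15) = 56/5.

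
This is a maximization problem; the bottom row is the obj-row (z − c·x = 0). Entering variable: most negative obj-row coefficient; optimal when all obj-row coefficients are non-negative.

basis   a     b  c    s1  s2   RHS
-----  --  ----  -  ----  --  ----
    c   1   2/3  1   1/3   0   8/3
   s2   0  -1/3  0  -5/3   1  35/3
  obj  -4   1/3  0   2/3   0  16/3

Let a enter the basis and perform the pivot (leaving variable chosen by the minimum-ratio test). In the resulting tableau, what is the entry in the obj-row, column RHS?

16

Ratio test on column a — row 1: (8/3)/1 = 8/3; row 2: entry 0 ≤ 0. Minimum is 8/3 at row 1 (c leaves); pivot element 1.
Divide row 1 by 1; eliminate column a from the other rows.
obj-row update in column RHS: 16/3 − (-4)·(8/3) = 16.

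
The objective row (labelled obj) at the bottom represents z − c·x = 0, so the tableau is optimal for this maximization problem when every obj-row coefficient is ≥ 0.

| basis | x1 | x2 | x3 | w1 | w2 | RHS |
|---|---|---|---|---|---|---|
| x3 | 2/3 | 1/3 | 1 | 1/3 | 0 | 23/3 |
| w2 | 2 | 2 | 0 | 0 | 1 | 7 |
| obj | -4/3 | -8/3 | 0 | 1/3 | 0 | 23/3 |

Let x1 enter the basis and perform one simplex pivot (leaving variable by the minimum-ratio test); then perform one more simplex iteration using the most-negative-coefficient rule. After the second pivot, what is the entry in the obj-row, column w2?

Ratio test on column x1 — row 1: (23/3)/(2/3) = 23/2; row 2: 7/2 = 7/2. Minimum is 7/2 at row 2 (w2 leaves); pivot element 2.
Divide row 2 by 2; eliminate column x1 from the other rows.
Second iteration: most negative obj-row entry is -4/3 in column x2, so x2 enters.
Ratio test on column x2 — row 1: entry -1/3 ≤ 0; row 2: (7/2)/1 = 7/2. Minimum is 7/2 at row 2 (x1 leaves); pivot element 1.
Divide row 2 by 1; eliminate column x2 from the other rows.
After both pivots, the entry at the obj-row, column w2 is 4/3.

4/3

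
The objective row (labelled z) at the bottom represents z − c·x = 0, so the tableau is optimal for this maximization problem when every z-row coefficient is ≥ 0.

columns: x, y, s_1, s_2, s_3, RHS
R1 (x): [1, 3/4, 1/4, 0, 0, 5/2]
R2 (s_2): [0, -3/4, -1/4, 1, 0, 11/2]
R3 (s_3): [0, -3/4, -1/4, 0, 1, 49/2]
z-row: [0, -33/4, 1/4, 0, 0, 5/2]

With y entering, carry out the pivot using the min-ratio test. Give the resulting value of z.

30

Ratio test on column y — row 1: (5/2)/(3/4) = 10/3; row 2: entry -3/4 ≤ 0; row 3: entry -3/4 ≤ 0. Minimum is 10/3 at row 1 (x leaves); pivot element 3/4.
Pivot on row 1; the z-row RHS becomes 5/2 − (-33/4)·(10/3) = 30.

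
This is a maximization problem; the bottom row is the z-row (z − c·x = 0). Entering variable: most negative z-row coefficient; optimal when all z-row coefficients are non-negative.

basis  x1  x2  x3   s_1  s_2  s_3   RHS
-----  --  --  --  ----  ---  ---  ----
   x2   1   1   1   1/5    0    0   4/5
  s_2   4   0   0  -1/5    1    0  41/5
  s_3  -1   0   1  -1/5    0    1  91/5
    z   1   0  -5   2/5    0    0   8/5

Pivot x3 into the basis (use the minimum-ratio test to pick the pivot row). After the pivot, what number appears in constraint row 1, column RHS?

4/5

Ratio test on column x3 — row 1: (4/5)/1 = 4/5; row 2: entry 0 ≤ 0; row 3: (91/5)/1 = 91/5. Minimum is 4/5 at row 1 (x2 leaves); pivot element 1.
Divide row 1 by 1; eliminate column x3 from the other rows.
In the new row 1, the RHS entry is the old entry divided by the pivot: (4/5)/1 = 4/5.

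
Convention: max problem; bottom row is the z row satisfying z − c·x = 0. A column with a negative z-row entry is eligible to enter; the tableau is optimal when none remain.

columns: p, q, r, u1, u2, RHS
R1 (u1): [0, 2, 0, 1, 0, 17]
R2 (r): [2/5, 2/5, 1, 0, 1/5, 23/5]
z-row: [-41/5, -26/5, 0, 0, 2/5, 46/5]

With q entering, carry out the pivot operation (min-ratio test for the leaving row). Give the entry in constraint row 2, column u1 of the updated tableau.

-1/5

Ratio test on column q — row 1: 17/2 = 17/2; row 2: (23/5)/(2/5) = 23/2. Minimum is 17/2 at row 1 (u1 leaves); pivot element 2.
Divide row 1 by 2; eliminate column q from the other rows.
Row 2 update in column u1: 0 − (2/5)·(1/2) = -1/5.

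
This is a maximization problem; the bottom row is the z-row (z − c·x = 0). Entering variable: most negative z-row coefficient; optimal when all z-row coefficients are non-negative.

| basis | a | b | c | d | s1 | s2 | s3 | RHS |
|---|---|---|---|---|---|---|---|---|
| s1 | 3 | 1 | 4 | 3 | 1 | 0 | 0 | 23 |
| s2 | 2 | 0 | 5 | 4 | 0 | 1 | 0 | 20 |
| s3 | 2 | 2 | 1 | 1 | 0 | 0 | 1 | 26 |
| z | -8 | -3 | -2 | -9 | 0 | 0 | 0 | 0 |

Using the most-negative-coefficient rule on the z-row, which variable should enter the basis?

d

Negative z-row entries: a: -8, b: -3, c: -2, d: -9.
The most negative is -9 in column d, so d enters.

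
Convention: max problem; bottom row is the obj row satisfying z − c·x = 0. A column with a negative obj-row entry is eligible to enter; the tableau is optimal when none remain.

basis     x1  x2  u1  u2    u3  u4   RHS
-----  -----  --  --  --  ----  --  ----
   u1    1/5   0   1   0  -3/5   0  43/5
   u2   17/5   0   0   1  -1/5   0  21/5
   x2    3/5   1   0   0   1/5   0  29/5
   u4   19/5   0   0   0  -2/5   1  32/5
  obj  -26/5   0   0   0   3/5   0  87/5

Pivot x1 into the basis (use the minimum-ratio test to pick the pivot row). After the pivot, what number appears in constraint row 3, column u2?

-3/17

Ratio test on column x1 — row 1: (43/5)/(1/5) = 43; row 2: (21/5)/(17/5) = 21/17; row 3: (29/5)/(3/5) = 29/3; row 4: (32/5)/(19/5) = 32/19. Minimum is 21/17 at row 2 (u2 leaves); pivot element 17/5.
Divide row 2 by 17/5; eliminate column x1 from the other rows.
Row 3 update in column u2: 0 − (3/5)·(5/17) = -3/17.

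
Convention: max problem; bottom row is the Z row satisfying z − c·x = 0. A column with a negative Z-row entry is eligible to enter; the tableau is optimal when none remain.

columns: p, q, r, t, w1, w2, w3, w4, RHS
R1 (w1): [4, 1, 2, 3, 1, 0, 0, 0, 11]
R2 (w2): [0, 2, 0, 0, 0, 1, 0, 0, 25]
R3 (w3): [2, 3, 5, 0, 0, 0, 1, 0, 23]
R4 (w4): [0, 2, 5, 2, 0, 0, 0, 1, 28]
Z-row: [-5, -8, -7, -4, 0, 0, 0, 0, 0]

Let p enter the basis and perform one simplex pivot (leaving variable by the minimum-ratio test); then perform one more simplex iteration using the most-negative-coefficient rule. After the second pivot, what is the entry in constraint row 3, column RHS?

Ratio test on column p — row 1: 11/4 = 11/4; row 2: entry 0 ≤ 0; row 3: 23/2 = 23/2; row 4: entry 0 ≤ 0. Minimum is 11/4 at row 1 (w1 leaves); pivot element 4.
Divide row 1 by 4; eliminate column p from the other rows.
Second iteration: most negative Z-row entry is -27/4 in column q, so q enters.
Ratio test on column q — row 1: (11/4)/(1/4) = 11; row 2: 25/2 = 25/2; row 3: (35/2)/(5/2) = 7; row 4: 28/2 = 14. Minimum is 7 at row 3 (w3 leaves); pivot element 5/2.
Divide row 3 by 5/2; eliminate column q from the other rows.
After both pivots, the entry at constraint row 3, column RHS is 7.

7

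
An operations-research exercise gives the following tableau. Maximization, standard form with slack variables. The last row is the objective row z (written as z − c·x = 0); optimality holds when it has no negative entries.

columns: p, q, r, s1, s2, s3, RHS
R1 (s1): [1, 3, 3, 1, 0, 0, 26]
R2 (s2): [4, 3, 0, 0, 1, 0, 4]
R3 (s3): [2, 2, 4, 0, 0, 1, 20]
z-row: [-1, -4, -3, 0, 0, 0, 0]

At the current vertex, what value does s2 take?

4

s2 is basic (row 2); its value is the RHS of that row, 4.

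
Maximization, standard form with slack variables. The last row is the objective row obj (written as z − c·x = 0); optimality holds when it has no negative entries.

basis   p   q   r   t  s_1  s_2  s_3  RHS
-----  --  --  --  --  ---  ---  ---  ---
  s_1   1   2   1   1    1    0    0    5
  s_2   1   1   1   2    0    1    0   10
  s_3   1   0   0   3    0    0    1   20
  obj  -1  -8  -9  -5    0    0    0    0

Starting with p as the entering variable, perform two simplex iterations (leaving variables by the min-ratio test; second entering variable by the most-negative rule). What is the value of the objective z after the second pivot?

Ratio test on column p — row 1: 5/1 = 5; row 2: 10/1 = 10; row 3: 20/1 = 20. Minimum is 5 at row 1 (s_1 leaves); pivot element 1.
Pivot on row 1; the obj-row RHS becomes 0 − (-1)·5 = 5.
Next entering variable (most negative obj-row entry -8): r.
Ratio test on column r — row 1: 5/1 = 5; row 2: entry 0 ≤ 0; row 3: entry -1 ≤ 0. Minimum is 5 at row 1 (p leaves); pivot element 1.
After the second pivot the obj-row RHS is 5 − (-8)·5 = 45.

45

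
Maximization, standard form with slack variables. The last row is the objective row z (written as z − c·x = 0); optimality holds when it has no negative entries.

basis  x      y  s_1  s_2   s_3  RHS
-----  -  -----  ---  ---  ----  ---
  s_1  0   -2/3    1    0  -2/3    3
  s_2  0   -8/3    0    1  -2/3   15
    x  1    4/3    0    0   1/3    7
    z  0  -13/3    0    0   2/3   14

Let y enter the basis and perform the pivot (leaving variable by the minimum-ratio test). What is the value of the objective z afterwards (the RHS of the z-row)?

Ratio test on column y — row 1: entry -2/3 ≤ 0; row 2: entry -8/3 ≤ 0; row 3: 7/(4/3) = 21/4. Minimum is 21/4 at row 3 (x leaves); pivot element 4/3.
Pivot on row 3; the z-row RHS becomes 14 − (-13/3)·(21/4) = 147/4.

147/4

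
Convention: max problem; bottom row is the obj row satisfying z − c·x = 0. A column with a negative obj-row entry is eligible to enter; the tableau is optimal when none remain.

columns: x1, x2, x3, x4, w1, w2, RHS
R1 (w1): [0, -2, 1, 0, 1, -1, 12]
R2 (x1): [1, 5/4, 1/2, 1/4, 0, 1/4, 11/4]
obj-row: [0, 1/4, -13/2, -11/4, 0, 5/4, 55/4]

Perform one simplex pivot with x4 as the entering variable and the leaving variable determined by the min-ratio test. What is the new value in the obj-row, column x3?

-1

Ratio test on column x4 — row 1: entry 0 ≤ 0; row 2: (11/4)/(1/4) = 11. Minimum is 11 at row 2 (x1 leaves); pivot element 1/4.
Divide row 2 by 1/4; eliminate column x4 from the other rows.
obj-row update in column x3: -13/2 − (-11/4)·2 = -1.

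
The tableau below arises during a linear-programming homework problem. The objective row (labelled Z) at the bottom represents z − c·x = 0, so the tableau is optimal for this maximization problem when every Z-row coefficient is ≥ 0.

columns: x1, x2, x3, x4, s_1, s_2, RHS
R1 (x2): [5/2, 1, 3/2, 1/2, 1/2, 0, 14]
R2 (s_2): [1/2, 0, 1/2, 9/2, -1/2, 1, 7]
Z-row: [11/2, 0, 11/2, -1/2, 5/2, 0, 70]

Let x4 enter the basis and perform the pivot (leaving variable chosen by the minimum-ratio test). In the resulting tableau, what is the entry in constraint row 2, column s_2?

2/9

Ratio test on column x4 — row 1: 14/(1/2) = 28; row 2: 7/(9/2) = 14/9. Minimum is 14/9 at row 2 (s_2 leaves); pivot element 9/2.
Divide row 2 by 9/2; eliminate column x4 from the other rows.
In the new row 2, the s_2 entry is the old entry divided by the pivot: 1/(9/2) = 2/9.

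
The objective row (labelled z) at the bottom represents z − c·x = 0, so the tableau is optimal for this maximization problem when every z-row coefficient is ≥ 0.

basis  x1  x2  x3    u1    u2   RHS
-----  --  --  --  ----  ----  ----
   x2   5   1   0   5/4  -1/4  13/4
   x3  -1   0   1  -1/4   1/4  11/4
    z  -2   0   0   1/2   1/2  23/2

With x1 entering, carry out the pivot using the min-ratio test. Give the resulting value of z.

64/5

Ratio test on column x1 — row 1: (13/4)/5 = 13/20; row 2: entry -1 ≤ 0. Minimum is 13/20 at row 1 (x2 leaves); pivot element 5.
Pivot on row 1; the z-row RHS becomes 23/2 − (-2)·(13/20) = 64/5.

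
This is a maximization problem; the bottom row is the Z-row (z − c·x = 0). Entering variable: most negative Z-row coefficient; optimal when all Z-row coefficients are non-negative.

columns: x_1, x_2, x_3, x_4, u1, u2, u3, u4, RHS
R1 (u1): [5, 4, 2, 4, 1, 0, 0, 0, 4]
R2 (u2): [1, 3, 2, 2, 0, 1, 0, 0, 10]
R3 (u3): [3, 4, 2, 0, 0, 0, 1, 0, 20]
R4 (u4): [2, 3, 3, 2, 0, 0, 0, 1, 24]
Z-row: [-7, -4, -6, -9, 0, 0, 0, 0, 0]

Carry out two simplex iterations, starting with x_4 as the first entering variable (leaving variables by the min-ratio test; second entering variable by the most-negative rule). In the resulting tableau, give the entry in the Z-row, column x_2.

8

Ratio test on column x_4 — row 1: 4/4 = 1; row 2: 10/2 = 5; row 3: entry 0 ≤ 0; row 4: 24/2 = 12. Minimum is 1 at row 1 (u1 leaves); pivot element 4.
Divide row 1 by 4; eliminate column x_4 from the other rows.
Second iteration: most negative Z-row entry is -3/2 in column x_3, so x_3 enters.
Ratio test on column x_3 — row 1: 1/(1/2) = 2; row 2: 8/1 = 8; row 3: 20/2 = 10; row 4: 22/2 = 11. Minimum is 2 at row 1 (x_4 leaves); pivot element 1/2.
Divide row 1 by 1/2; eliminate column x_3 from the other rows.
After both pivots, the entry at the Z-row, column x_2 is 8.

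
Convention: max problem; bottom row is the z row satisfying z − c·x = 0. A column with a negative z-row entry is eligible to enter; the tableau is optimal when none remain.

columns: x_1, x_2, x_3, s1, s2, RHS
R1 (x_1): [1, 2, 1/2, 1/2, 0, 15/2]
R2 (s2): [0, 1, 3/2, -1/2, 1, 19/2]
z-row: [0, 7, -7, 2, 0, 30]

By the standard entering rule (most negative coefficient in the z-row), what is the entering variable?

Negative z-row entries: x_3: -7.
The most negative is -7 in column x_3, so x_3 enters.

x_3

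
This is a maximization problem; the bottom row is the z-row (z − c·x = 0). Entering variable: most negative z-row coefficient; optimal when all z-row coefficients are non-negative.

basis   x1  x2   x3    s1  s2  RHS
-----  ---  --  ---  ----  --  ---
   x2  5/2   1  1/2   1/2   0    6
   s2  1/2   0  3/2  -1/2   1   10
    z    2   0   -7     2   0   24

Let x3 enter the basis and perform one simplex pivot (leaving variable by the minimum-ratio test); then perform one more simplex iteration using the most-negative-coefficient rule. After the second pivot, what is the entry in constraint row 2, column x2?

1/2

Ratio test on column x3 — row 1: 6/(1/2) = 12; row 2: 10/(3/2) = 20/3. Minimum is 20/3 at row 2 (s2 leaves); pivot element 3/2.
Divide row 2 by 3/2; eliminate column x3 from the other rows.
Second iteration: most negative z-row entry is -1/3 in column s1, so s1 enters.
Ratio test on column s1 — row 1: (8/3)/(2/3) = 4; row 2: entry -1/3 ≤ 0. Minimum is 4 at row 1 (x2 leaves); pivot element 2/3.
Divide row 1 by 2/3; eliminate column s1 from the other rows.
After both pivots, the entry at constraint row 2, column x2 is 1/2.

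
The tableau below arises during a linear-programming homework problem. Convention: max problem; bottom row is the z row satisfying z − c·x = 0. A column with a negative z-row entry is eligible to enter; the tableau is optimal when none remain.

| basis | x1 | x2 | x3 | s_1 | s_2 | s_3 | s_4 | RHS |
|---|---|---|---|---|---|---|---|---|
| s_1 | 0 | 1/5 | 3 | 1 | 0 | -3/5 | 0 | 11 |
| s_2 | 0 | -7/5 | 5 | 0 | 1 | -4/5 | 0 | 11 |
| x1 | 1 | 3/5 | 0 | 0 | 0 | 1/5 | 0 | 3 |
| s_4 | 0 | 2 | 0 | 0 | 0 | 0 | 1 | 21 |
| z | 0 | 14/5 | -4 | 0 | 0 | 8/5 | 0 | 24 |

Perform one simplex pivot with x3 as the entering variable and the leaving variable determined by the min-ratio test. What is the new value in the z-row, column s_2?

4/5

Ratio test on column x3 — row 1: 11/3 = 11/3; row 2: 11/5 = 11/5; row 3: entry 0 ≤ 0; row 4: entry 0 ≤ 0. Minimum is 11/5 at row 2 (s_2 leaves); pivot element 5.
Divide row 2 by 5; eliminate column x3 from the other rows.
z-row update in column s_2: 0 − (-4)·(1/5) = 4/5.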